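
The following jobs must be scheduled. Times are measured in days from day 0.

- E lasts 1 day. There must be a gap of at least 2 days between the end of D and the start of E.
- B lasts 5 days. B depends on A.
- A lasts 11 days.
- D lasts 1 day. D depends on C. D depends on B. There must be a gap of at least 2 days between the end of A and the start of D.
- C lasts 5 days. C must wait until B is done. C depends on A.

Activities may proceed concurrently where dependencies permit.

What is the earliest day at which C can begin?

A can start immediately at day 0; it finishes at day 11.
After A (finishes day 11), B can start at day 11 and finishes at day 16.
C waits on B (finishes day 16); A (finishes day 11). The latest of these is day 16, which is the earliest C can start.

16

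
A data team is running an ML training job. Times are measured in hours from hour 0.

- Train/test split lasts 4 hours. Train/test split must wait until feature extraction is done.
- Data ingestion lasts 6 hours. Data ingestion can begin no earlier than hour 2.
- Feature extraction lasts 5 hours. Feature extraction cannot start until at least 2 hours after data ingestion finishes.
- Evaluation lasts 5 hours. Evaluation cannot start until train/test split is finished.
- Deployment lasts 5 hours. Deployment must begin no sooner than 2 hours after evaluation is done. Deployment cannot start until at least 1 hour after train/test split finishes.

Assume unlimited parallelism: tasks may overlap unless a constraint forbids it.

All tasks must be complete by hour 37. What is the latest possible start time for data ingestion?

8

Nothing follows deployment; the deadline of hour 37 is its only limit. It must start by 37 − 5 = hour 32.
Evaluation has to be done before deployment (must start by hour 32, minus 2-hour gap → hour 30). That means finishing by hour 30, i.e. starting by 30 − 5 = hour 25.
Train/test split must finish in time for evaluation (must start by hour 25); deployment (must start by hour 32, minus 1-hour gap → hour 31). The tightest is hour 25, so train/test split must start by 25 − 4 = hour 21.
Since train/test split (must start by hour 21) depends on it, feature extraction must finish by hour 21. Backing off its 5-hour duration gives a latest start of hour 16.
Since feature extraction (must start by hour 16, minus 2-hour gap → hour 14) depends on it, data ingestion must finish by hour 14. Backing off its 6-hour duration gives a latest start of hour 8.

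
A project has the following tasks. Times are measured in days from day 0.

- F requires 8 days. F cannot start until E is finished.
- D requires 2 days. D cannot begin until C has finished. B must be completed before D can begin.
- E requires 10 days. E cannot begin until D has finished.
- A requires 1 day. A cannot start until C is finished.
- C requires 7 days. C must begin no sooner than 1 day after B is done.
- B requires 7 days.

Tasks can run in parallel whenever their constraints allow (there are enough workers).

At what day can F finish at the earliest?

35

B can start immediately at day 0; it finishes at day 7.
After B (finishes day 7, plus 1-day gap → day 8), C can start at day 8 and finishes at day 15.
D cannot start until C (finishes day 15); B (finishes day 7). The controlling bound is day 15, so D finishes at 15 + 2 = day 17.
E waits on D (finishes day 17), so it starts at day 17 and finishes at 17 + 10 = day 27.
After E (finishes day 27), F can start at day 27 and finishes at day 35.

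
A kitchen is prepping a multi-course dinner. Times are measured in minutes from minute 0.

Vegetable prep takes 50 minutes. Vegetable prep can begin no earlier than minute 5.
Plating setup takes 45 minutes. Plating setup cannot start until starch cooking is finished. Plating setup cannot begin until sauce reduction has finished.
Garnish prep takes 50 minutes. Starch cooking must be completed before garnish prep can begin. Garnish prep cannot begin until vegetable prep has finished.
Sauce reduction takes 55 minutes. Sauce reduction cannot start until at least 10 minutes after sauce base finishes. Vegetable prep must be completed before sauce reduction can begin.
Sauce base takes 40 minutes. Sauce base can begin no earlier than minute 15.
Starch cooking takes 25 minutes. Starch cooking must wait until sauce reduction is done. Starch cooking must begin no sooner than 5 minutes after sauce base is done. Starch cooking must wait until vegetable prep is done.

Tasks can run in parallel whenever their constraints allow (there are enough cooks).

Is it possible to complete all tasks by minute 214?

Vegetable prep cannot begin until its own release at minute 5. It runs from minute 5 to 5 + 50 = minute 55.
Sauce base cannot begin until its own release at minute 15. It runs from minute 15 to 15 + 40 = minute 55.
For sauce reduction: sauce base (finishes minute 55, plus 10-minute gap → minute 65); vegetable prep (finishes minute 55). Taking the maximum gives a start of minute 65, and it finishes at 65 + 55 = minute 120.
Starch cooking cannot start until sauce reduction (finishes minute 120); sauce base (finishes minute 55, plus 5-minute gap → minute 60); vegetable prep (finishes minute 55). The controlling bound is minute 120, so starch cooking finishes at 120 + 25 = minute 145.
Garnish prep needs all of starch cooking (finishes minute 145); vegetable prep (finishes minute 55). That puts its earliest start at minute 145; it finishes at 145 + 50 = minute 195.
For plating setup: starch cooking (finishes minute 145); sauce reduction (finishes minute 120). Taking the maximum gives a start of minute 145, and it finishes at 145 + 45 = minute 190.
Every task is finished by minute 195, which is no later than the deadline of 214, so the schedule is feasible.

Yes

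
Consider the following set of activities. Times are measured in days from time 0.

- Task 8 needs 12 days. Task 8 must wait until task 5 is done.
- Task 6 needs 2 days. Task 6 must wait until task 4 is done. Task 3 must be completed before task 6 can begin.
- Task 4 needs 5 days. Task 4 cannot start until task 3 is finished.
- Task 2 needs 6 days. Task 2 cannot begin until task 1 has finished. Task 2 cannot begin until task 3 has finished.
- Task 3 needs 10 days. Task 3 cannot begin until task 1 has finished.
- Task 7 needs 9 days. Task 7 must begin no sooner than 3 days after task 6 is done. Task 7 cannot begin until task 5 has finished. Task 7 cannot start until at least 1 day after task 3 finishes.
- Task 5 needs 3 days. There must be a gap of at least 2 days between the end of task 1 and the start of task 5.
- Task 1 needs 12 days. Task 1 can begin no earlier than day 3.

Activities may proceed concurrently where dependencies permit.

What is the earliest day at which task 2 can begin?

Task 1 cannot begin until its own release at day 3. It runs from day 3 to 3 + 12 = day 15.
Task 3 cannot begin until task 1 (finishes day 15). It runs from day 15 to 15 + 10 = day 25.
Task 2 waits on task 1 (finishes day 15); task 3 (finishes day 25). The latest of these is day 25, which is the earliest task 2 can start.

25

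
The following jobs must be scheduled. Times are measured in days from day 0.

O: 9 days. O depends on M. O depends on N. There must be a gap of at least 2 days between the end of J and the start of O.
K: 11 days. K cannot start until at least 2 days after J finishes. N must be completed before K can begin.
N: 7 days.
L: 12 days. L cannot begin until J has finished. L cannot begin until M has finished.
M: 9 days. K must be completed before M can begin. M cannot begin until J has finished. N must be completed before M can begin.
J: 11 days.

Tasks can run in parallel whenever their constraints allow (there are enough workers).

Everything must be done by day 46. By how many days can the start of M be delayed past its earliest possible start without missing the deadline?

Nothing blocks N, so it runs from day 0 to day 7.
J has no prerequisites, so it starts at day 0 and finishes at day 11.
K cannot start until J (finishes day 11, plus 2-day gap → day 13); N (finishes day 7). The controlling bound is day 13, so K finishes at 13 + 11 = day 24.
M needs all of K (finishes day 24); J (finishes day 11); N (finishes day 7). That puts its earliest start at day 24; it finishes at 24 + 9 = day 33.

Working backward from the deadline:
L must finish by day 46; it takes 12 days, so it must start by 46 − 12 = day 34.
To finish by day 46, O (duration 9) must start no later than day 37.
M must finish in time for L (must start by day 34); O (must start by day 37). The tightest is day 34, so M must start by 34 − 9 = day 25.
So M can start as early as day 24 and as late as day 25, giving 25 − 24 = 1 day of slack.

1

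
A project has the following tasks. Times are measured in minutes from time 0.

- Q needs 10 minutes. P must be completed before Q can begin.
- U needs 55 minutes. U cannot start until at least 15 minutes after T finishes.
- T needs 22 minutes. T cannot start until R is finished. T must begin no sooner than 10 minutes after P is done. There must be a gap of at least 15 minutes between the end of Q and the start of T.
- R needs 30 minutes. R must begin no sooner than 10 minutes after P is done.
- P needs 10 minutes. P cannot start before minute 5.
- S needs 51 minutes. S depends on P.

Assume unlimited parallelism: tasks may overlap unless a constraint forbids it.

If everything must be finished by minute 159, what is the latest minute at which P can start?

17

U must finish by minute 159; it takes 55 minutes, so it must start by 159 − 55 = minute 104.
T feeds into U (must start by minute 104, minus 15-minute gap → minute 89); so T must finish by minute 89 and therefore start by minute 67.
Q has to be done before T (must start by minute 67, minus 15-minute gap → minute 52). That means finishing by minute 52, i.e. starting by 52 − 10 = minute 42.
Since T (must start by minute 67) depends on it, R must finish by minute 67. Backing off its 30-minute duration gives a latest start of minute 37.
S must finish by minute 159; it takes 51 minutes, so it must start by 159 − 51 = minute 108.
P has several dependents: Q (must start by minute 42); R (must start by minute 37, minus 10-minute gap → minute 27); S (must start by minute 108); T (must start by minute 67, minus 10-minute gap → minute 57). The earliest of those limits is minute 27, so P must start by 27 − 10 = minute 17.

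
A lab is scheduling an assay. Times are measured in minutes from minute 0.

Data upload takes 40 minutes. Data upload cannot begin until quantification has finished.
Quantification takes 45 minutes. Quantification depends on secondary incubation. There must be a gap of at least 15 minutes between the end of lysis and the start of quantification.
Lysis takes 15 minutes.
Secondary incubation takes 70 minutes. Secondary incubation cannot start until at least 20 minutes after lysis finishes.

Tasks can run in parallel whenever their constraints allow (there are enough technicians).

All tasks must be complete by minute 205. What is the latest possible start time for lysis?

To finish by minute 205, data upload (duration 40) must start no later than minute 165.
Quantification feeds into data upload (must start by minute 165); so quantification must finish by minute 165 and therefore start by minute 120.
Secondary incubation feeds into quantification (must start by minute 120); so secondary incubation must finish by minute 120 and therefore start by minute 50.
For lysis: secondary incubation (must start by minute 50, minus 20-minute gap → minute 30); quantification (must start by minute 120, minus 15-minute gap → minute 105). The most restrictive is minute 30; with a 15-minute duration, lysis must start by minute 15.

15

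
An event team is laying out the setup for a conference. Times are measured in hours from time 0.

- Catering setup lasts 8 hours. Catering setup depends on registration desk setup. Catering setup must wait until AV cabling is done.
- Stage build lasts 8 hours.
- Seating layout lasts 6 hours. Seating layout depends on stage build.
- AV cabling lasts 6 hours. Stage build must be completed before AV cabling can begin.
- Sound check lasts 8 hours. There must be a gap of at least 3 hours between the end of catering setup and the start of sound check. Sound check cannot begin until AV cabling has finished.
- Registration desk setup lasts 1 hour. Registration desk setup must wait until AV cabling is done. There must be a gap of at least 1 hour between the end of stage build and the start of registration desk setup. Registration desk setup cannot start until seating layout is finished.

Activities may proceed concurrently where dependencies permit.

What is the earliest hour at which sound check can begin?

26

Stage build has no prerequisites, so it starts at hour 0 and finishes at hour 8.
After stage build (finishes hour 8), seating layout can start at hour 8 and finishes at hour 14.
AV cabling cannot begin until stage build (finishes hour 8). It runs from hour 8 to 8 + 6 = hour 14.
Registration desk setup needs all of AV cabling (finishes hour 14); stage build (finishes hour 8, plus 1-hour gap → hour 9); seating layout (finishes hour 14). That puts its earliest start at hour 14; it finishes at 14 + 1 = hour 15.
Catering setup has to wait for registration desk setup (finishes hour 15); AV cabling (finishes hour 14). The latest of these is hour 15, so catering setup runs hour 15 to 15 + 8 = hour 23.
Sound check waits on catering setup (finishes hour 23, plus 3-hour gap → hour 26); AV cabling (finishes hour 14). The latest of these is hour 26, which is the earliest sound check can start.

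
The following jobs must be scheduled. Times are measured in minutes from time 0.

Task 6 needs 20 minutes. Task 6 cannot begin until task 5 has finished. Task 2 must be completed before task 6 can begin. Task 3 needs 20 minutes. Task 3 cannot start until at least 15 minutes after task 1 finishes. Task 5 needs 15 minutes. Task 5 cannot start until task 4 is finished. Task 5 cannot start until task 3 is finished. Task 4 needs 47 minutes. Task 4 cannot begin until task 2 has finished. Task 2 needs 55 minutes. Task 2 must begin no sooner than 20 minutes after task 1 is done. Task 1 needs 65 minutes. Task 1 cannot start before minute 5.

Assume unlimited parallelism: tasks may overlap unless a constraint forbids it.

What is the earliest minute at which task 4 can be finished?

Task 1 waits on its own release at minute 5, so it starts at minute 5 and finishes at 5 + 65 = minute 70.
After task 1 (finishes minute 70, plus 20-minute gap → minute 90), task 2 can start at minute 90 and finishes at minute 145.
Task 4 waits on task 2 (finishes minute 145), so it starts at minute 145 and finishes at 145 + 47 = minute 192.

192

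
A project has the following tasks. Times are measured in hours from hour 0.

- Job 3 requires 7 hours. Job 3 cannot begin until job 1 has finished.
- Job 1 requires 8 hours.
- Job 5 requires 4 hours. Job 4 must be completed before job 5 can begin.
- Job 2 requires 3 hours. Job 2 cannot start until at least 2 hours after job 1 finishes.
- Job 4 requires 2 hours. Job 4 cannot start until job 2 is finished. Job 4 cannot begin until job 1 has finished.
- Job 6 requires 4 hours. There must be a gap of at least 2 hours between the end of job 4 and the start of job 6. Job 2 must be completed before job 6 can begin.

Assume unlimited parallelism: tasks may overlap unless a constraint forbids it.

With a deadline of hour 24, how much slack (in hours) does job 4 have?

Nothing blocks job 1, so it runs from hour 0 to hour 8.
Job 2 cannot begin until job 1 (finishes hour 8, plus 2-hour gap → hour 10). It runs from hour 10 to 10 + 3 = hour 13.
For job 4: job 2 (finishes hour 13); job 1 (finishes hour 8). Taking the maximum gives a start of hour 13, and it finishes at 13 + 2 = hour 15.

Working backward from the deadline:
To finish by hour 24, job 5 (duration 4) must start no later than hour 20.
Job 6 has no dependents, so it just needs to finish by hour 24. Starting by 24 − 4 = hour 20 achieves that.
Job 4 feeds job 5 (must start by hour 20); job 6 (must start by hour 20, minus 2-hour gap → hour 18). Taking the minimum, job 4 must finish by hour 18 and start by 18 − 2 = hour 16.
So job 4 can start as early as hour 13 and as late as hour 16, giving 16 − 13 = 3 hours of slack.

3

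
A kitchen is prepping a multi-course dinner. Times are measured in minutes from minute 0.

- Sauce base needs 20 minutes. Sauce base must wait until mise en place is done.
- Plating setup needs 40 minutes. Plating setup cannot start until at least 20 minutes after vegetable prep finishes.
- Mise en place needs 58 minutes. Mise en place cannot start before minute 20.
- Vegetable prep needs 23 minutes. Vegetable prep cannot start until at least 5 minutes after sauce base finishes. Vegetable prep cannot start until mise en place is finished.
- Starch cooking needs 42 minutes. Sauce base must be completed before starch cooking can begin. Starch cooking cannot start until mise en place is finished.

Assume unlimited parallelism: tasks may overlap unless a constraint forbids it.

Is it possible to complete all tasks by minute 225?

Yes

Mise en place waits on its own release at minute 20, so it starts at minute 20 and finishes at 20 + 58 = minute 78.
Sauce base cannot begin until mise en place (finishes minute 78). It runs from minute 78 to 78 + 20 = minute 98.
For starch cooking: sauce base (finishes minute 98); mise en place (finishes minute 78). Taking the maximum gives a start of minute 98, and it finishes at 98 + 42 = minute 140.
For vegetable prep: sauce base (finishes minute 98, plus 5-minute gap → minute 103); mise en place (finishes minute 78). Taking the maximum gives a start of minute 103, and it finishes at 103 + 23 = minute 126.
After vegetable prep (finishes minute 126, plus 20-minute gap → minute 146), plating setup can start at minute 146 and finishes at minute 186.
Every task is finished by minute 186, which is no later than the deadline of 225, so the schedule is feasible.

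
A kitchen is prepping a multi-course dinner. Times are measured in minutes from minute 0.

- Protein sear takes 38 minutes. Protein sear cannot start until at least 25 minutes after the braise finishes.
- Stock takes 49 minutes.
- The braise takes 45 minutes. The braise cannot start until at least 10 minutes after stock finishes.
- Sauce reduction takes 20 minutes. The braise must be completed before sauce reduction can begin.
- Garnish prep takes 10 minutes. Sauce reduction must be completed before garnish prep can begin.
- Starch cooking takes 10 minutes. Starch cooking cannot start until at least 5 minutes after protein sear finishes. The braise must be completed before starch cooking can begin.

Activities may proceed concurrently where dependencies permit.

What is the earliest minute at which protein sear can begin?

Stock can start immediately at minute 0; it finishes at minute 49.
The braise cannot begin until stock (finishes minute 49, plus 10-minute gap → minute 59). It runs from minute 59 to 59 + 45 = minute 104.
Protein sear waits on the braise (finishes minute 104, plus 25-minute gap → minute 129), so the earliest it can start is minute 129.

129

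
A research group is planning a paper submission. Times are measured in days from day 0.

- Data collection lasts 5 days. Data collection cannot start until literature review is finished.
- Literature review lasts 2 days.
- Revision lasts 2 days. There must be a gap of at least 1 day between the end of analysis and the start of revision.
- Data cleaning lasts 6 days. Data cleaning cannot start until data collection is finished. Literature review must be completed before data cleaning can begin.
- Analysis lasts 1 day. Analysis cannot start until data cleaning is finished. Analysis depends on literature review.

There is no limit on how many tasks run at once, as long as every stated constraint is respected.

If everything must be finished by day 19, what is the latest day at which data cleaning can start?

Nothing follows revision; the deadline of day 19 is its only limit. It must start by 19 − 2 = day 17.
Analysis must finish before revision (must start by day 17, minus 1-day gap → day 16). With a 1-day duration, analysis must start by 16 − 1 = day 15.
Data cleaning must finish before analysis (must start by day 15). With a 6-day duration, data cleaning must start by 15 − 6 = day 9.

9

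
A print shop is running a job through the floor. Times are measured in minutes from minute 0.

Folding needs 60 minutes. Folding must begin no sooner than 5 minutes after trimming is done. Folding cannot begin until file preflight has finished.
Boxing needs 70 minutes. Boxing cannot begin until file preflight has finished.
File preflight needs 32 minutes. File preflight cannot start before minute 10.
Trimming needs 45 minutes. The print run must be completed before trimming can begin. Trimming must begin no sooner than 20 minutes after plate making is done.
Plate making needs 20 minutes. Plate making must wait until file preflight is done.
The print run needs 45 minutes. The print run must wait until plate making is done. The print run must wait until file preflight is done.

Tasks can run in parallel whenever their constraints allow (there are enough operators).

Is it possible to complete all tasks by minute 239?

After its own release at minute 10, file preflight can start at minute 10 and finishes at minute 42.
Boxing cannot begin until file preflight (finishes minute 42). It runs from minute 42 to 42 + 70 = minute 112.
Plate making cannot begin until file preflight (finishes minute 42). It runs from minute 42 to 42 + 20 = minute 62.
For the print run: plate making (finishes minute 62); file preflight (finishes minute 42). Taking the maximum gives a start of minute 62, and it finishes at 62 + 45 = minute 107.
Trimming has to wait for the print run (finishes minute 107); plate making (finishes minute 62, plus 20-minute gap → minute 82). The latest of these is minute 107, so trimming runs minute 107 to 107 + 45 = minute 152.
Folding needs all of trimming (finishes minute 152, plus 5-minute gap → minute 157); file preflight (finishes minute 42). That puts its earliest start at minute 157; it finishes at 157 + 60 = minute 217.
Every task is finished by minute 217, which is no later than the deadline of 239, so the schedule is feasible.

Yes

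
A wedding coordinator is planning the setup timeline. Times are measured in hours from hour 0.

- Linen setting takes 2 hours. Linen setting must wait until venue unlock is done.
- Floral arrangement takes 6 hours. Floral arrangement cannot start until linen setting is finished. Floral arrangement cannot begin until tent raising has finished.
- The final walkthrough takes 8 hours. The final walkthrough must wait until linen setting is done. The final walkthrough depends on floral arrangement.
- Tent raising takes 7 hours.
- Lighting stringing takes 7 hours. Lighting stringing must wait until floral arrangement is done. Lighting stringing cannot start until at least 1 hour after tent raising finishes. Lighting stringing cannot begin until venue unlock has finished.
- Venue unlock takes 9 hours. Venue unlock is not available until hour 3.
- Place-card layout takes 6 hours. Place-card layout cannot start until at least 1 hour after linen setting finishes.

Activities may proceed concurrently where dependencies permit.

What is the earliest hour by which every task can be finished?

28

Nothing blocks tent raising, so it runs from hour 0 to hour 7.
Venue unlock waits on its own release at hour 3, so it starts at hour 3 and finishes at 3 + 9 = hour 12.
Linen setting waits on venue unlock (finishes hour 12), so it starts at hour 12 and finishes at 12 + 2 = hour 14.
Place-card layout cannot begin until linen setting (finishes hour 14, plus 1-hour gap → hour 15). It runs from hour 15 to 15 + 6 = hour 21.
Floral arrangement cannot start until linen setting (finishes hour 14); tent raising (finishes hour 7). The controlling bound is hour 14, so floral arrangement finishes at 14 + 6 = hour 20.
The final walkthrough has to wait for linen setting (finishes hour 14); floral arrangement (finishes hour 20). The latest of these is hour 20, so the final walkthrough runs hour 20 to 20 + 8 = hour 28.
Lighting stringing cannot start until floral arrangement (finishes hour 20); tent raising (finishes hour 7, plus 1-hour gap → hour 8); venue unlock (finishes hour 12). The controlling bound is hour 20, so lighting stringing finishes at 20 + 7 = hour 27.
All tasks are finished once the last one completes. Finish times: Venue unlock at 12, Tent raising at 7, Linen setting at 14, Floral arrangement at 20, Lighting stringing at 27, Place-card layout at 21, The final walkthrough at 28. The latest is hour 28.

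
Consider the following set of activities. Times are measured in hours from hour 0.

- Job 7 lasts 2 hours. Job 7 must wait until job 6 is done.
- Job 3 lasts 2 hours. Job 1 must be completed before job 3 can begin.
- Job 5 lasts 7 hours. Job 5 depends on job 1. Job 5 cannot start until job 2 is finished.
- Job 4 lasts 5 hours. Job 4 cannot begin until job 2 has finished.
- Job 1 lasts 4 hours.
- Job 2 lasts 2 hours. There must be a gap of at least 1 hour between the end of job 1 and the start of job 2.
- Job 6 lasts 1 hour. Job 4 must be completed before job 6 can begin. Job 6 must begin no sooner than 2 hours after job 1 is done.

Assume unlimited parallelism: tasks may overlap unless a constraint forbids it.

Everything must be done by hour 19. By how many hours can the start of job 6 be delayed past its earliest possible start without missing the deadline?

Nothing blocks job 1, so it runs from hour 0 to hour 4.
After job 1 (finishes hour 4, plus 1-hour gap → hour 5), job 2 can start at hour 5 and finishes at hour 7.
After job 2 (finishes hour 7), job 4 can start at hour 7 and finishes at hour 12.
For job 6: job 4 (finishes hour 12); job 1 (finishes hour 4, plus 2-hour gap → hour 6). Taking the maximum gives a start of hour 12, and it finishes at 12 + 1 = hour 13.

Working backward from the deadline:
Job 7 must finish by hour 19; it takes 2 hours, so it must start by 19 − 2 = hour 17.
Since job 7 (must start by hour 17) depends on it, job 6 must finish by hour 17. Backing off its 1-hour duration gives a latest start of hour 16.
So job 6 can start as early as hour 12 and as late as hour 16, giving 16 − 12 = 4 hours of slack.

4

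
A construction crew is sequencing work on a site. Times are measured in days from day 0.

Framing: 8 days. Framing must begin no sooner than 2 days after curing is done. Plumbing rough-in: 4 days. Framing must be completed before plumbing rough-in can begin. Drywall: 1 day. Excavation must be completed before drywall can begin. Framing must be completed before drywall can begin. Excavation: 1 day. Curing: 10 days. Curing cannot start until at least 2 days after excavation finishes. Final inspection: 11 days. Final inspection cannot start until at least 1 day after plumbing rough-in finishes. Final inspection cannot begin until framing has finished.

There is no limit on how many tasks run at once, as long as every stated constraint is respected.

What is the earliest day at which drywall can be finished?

24

Nothing blocks excavation, so it runs from day 0 to day 1.
Curing cannot begin until excavation (finishes day 1, plus 2-day gap → day 3). It runs from day 3 to 3 + 10 = day 13.
Framing waits on curing (finishes day 13, plus 2-day gap → day 15), so it starts at day 15 and finishes at 15 + 8 = day 23.
Drywall needs all of excavation (finishes day 1); framing (finishes day 23). That puts its earliest start at day 23; it finishes at 23 + 1 = day 24.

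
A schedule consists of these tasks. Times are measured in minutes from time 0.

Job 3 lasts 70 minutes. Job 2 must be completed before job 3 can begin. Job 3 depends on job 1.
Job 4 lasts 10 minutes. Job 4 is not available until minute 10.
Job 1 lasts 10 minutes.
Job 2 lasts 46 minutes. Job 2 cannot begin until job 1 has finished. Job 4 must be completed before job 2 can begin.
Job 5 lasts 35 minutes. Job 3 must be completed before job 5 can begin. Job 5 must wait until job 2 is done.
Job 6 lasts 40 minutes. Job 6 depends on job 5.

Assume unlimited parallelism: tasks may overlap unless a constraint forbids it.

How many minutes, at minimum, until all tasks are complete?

211

After its own release at minute 10, job 4 can start at minute 10 and finishes at minute 20.
Job 1 has no prerequisites, so it starts at minute 0 and finishes at minute 10.
Job 2 needs all of job 1 (finishes minute 10); job 4 (finishes minute 20). That puts its earliest start at minute 20; it finishes at 20 + 46 = minute 66.
Job 3 needs all of job 2 (finishes minute 66); job 1 (finishes minute 10). That puts its earliest start at minute 66; it finishes at 66 + 70 = minute 136.
For job 5: job 3 (finishes minute 136); job 2 (finishes minute 66). Taking the maximum gives a start of minute 136, and it finishes at 136 + 35 = minute 171.
Job 6 waits on job 5 (finishes minute 171), so it starts at minute 171 and finishes at 171 + 40 = minute 211.
All tasks are finished once the last one completes. Finish times: Job 1 at 10, Job 2 at 66, Job 3 at 136, Job 4 at 20, Job 5 at 171, Job 6 at 211. The latest is minute 211.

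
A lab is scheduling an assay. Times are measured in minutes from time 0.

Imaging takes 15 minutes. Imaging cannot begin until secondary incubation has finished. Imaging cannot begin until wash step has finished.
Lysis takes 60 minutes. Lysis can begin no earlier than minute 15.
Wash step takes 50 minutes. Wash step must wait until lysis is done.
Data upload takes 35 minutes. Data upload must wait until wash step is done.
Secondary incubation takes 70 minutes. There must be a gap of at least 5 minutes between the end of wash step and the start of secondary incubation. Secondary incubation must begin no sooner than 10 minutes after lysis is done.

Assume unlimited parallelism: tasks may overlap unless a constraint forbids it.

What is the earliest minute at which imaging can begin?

200

Lysis waits on its own release at minute 15, so it starts at minute 15 and finishes at 15 + 60 = minute 75.
Wash step waits on lysis (finishes minute 75), so it starts at minute 75 and finishes at 75 + 50 = minute 125.
Secondary incubation needs all of wash step (finishes minute 125, plus 5-minute gap → minute 130); lysis (finishes minute 75, plus 10-minute gap → minute 85). That puts its earliest start at minute 130; it finishes at 130 + 70 = minute 200.
Imaging waits on secondary incubation (finishes minute 200); wash step (finishes minute 125). The latest of these is minute 200, which is the earliest imaging can start.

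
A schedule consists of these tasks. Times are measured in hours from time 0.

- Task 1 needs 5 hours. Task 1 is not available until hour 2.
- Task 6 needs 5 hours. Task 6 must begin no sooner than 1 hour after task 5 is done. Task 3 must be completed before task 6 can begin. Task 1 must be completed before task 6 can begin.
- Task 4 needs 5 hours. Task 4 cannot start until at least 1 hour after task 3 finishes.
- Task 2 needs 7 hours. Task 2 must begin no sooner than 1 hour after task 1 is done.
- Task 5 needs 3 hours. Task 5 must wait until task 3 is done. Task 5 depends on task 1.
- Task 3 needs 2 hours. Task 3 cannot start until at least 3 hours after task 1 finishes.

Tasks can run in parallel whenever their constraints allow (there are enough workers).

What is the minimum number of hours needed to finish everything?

21

Task 1 waits on its own release at hour 2, so it starts at hour 2 and finishes at 2 + 5 = hour 7.
Task 3 cannot begin until task 1 (finishes hour 7, plus 3-hour gap → hour 10). It runs from hour 10 to 10 + 2 = hour 12.
Task 5 cannot start until task 3 (finishes hour 12); task 1 (finishes hour 7). The controlling bound is hour 12, so task 5 finishes at 12 + 3 = hour 15.
Task 6 needs all of task 5 (finishes hour 15, plus 1-hour gap → hour 16); task 3 (finishes hour 12); task 1 (finishes hour 7). That puts its earliest start at hour 16; it finishes at 16 + 5 = hour 21.
After task 3 (finishes hour 12, plus 1-hour gap → hour 13), task 4 can start at hour 13 and finishes at hour 18.
After task 1 (finishes hour 7, plus 1-hour gap → hour 8), task 2 can start at hour 8 and finishes at hour 15.
All tasks are finished once the last one completes. Finish times: Task 1 at 7, Task 2 at 15, Task 3 at 12, Task 4 at 18, Task 5 at 15, Task 6 at 21. The latest is hour 21.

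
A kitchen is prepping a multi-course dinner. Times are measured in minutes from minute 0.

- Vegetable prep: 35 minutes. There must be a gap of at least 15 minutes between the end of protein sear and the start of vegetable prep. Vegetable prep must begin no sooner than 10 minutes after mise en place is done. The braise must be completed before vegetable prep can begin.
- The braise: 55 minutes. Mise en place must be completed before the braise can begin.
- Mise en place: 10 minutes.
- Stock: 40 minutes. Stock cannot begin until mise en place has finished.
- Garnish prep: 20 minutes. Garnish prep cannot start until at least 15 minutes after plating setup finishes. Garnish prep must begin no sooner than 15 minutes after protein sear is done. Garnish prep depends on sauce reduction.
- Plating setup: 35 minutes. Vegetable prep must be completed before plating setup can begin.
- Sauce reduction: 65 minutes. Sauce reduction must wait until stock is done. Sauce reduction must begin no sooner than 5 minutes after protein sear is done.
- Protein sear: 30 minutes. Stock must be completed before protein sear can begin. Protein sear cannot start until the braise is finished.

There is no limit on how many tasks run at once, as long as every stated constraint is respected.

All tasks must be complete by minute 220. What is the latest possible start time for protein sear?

70

Nothing follows garnish prep; the deadline of minute 220 is its only limit. It must start by 220 − 20 = minute 200.
Since garnish prep (must start by minute 200, minus 15-minute gap → minute 185) depends on it, plating setup must finish by minute 185. Backing off its 35-minute duration gives a latest start of minute 150.
Vegetable prep has to be done before plating setup (must start by minute 150). That means finishing by minute 150, i.e. starting by 150 − 35 = minute 115.
Since garnish prep (must start by minute 200) depends on it, sauce reduction must finish by minute 200. Backing off its 65-minute duration gives a latest start of minute 135.
Protein sear feeds vegetable prep (must start by minute 115, minus 15-minute gap → minute 100); sauce reduction (must start by minute 135, minus 5-minute gap → minute 130); garnish prep (must start by minute 200, minus 15-minute gap → minute 185). Taking the minimum, protein sear must finish by minute 100 and start by 100 − 30 = minute 70.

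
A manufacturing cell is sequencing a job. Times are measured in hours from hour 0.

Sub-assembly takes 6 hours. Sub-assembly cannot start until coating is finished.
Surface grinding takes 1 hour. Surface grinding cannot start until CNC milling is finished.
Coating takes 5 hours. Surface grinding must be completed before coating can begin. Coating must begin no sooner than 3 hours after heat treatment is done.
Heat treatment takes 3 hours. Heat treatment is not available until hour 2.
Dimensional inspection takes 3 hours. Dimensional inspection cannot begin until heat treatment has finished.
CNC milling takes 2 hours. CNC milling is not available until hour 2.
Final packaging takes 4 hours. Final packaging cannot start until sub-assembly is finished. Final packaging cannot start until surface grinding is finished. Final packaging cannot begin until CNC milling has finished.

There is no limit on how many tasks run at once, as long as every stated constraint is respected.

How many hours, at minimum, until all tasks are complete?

23

After its own release at hour 2, heat treatment can start at hour 2 and finishes at hour 5.
Dimensional inspection cannot begin until heat treatment (finishes hour 5). It runs from hour 5 to 5 + 3 = hour 8.
CNC milling waits on its own release at hour 2, so it starts at hour 2 and finishes at 2 + 2 = hour 4.
Surface grinding cannot begin until CNC milling (finishes hour 4). It runs from hour 4 to 4 + 1 = hour 5.
Coating cannot start until surface grinding (finishes hour 5); heat treatment (finishes hour 5, plus 3-hour gap → hour 8). The controlling bound is hour 8, so coating finishes at 8 + 5 = hour 13.
Sub-assembly waits on coating (finishes hour 13), so it starts at hour 13 and finishes at 13 + 6 = hour 19.
Final packaging needs all of sub-assembly (finishes hour 19); surface grinding (finishes hour 5); CNC milling (finishes hour 4). That puts its earliest start at hour 19; it finishes at 19 + 4 = hour 23.
All tasks are finished once the last one completes. Finish times: CNC milling at 4, Heat treatment at 5, Surface grinding at 5, Dimensional inspection at 8, Coating at 13, Sub-assembly at 19, Final packaging at 23. The latest is hour 23.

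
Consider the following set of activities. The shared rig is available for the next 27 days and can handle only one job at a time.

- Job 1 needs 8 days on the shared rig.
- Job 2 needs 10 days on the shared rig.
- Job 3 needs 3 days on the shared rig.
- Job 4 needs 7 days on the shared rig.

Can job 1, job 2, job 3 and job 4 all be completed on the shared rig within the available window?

No

Running back to back, the jobs need 8 + 10 + 3 + 7 = 28 days on the shared rig.
Since 28 > 27, they cannot all fit.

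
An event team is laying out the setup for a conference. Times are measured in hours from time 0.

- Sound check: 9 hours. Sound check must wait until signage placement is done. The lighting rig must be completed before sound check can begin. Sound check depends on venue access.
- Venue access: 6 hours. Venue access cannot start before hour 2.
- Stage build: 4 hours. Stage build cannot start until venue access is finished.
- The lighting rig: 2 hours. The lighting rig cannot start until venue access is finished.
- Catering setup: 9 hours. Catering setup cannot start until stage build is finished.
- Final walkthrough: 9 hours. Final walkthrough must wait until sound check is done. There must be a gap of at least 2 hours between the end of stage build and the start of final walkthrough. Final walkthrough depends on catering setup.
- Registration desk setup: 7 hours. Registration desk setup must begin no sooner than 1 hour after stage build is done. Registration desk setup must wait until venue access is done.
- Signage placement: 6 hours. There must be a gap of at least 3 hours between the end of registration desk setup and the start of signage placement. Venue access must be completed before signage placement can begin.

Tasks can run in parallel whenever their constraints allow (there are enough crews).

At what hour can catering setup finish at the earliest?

21

After its own release at hour 2, venue access can start at hour 2 and finishes at hour 8.
Stage build cannot begin until venue access (finishes hour 8). It runs from hour 8 to 8 + 4 = hour 12.
Catering setup waits on stage build (finishes hour 12), so it starts at hour 12 and finishes at 12 + 9 = hour 21.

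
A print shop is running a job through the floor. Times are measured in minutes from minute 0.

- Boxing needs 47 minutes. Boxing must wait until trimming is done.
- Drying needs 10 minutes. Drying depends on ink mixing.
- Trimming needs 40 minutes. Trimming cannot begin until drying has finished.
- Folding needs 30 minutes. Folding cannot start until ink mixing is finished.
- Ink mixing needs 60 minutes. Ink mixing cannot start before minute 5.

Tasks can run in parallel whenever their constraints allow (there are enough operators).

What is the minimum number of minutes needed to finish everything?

162

Ink mixing waits on its own release at minute 5, so it starts at minute 5 and finishes at 5 + 60 = minute 65.
Folding cannot begin until ink mixing (finishes minute 65). It runs from minute 65 to 65 + 30 = minute 95.
Drying waits on ink mixing (finishes minute 65), so it starts at minute 65 and finishes at 65 + 10 = minute 75.
After drying (finishes minute 75), trimming can start at minute 75 and finishes at minute 115.
Boxing cannot begin until trimming (finishes minute 115). It runs from minute 115 to 115 + 47 = minute 162.
All tasks are finished once the last one completes. Finish times: Ink mixing at 65, Drying at 75, Trimming at 115, Folding at 95, Boxing at 162. The latest is minute 162.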